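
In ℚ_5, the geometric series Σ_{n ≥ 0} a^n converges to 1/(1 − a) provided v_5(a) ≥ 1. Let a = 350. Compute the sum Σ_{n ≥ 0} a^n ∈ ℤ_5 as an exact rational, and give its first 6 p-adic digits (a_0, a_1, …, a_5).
Σ a^n = 1/(1 − a) = -1/349;  first 6 digits = (1, 0, 4, 2, 1, 4)

v_5(a) = 2 ≥ 1, so the series converges in ℤ_5 to 1/(1 − a) = 1/(1 − 350) = -1/349. Expand this rational in ℤ_5: compute digits iteratively via d_i = x_i mod 5, x_{i+1} = (x_i − d_i)/5. The first 6 digits are (1, 0, 4, 2, 1, 4).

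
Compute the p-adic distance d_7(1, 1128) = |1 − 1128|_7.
d_7(1, 1128) = 1/49

Step 1 — x − y = 1 − 1128 = -1127. Step 2 — v_7(-1127) = 2 (factor: -1127 = −(7^2 · 23); the sign does not affect v_p). Step 3 — |x − y|_7 = 7^{-2} = 1/49.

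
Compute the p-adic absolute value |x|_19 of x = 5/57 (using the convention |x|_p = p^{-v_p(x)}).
|5/57|_19 = 19

Step 1 — compute v_19(x) by factoring powers of 19 out of the numerator and denominator: v_19(5/57) = -1. Step 2 — apply |x|_p = p^{-v_p(x)} = 19^{1} = 19.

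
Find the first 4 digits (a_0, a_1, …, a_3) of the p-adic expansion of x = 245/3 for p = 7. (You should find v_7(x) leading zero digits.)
(a_0, …, a_3) = (0, 0, 4, 2)

v_7(245/3) = 2, so a_0 = ... = a_1 = 0. Factor out: x = 7^2 · u with u = 5/3 a unit in ℤ_7. Expand u iteratively via a_{v+i} = u_i mod 7, u_{i+1} = (u_i − a_{v+i})/7:
  u_0 = 5/3;  a_2 = 4;  u_1 = (u_0 − 4)/7 = -1/3
  u_1 = -1/3;  a_3 = 2;  u_2 = (u_1 − 2)/7 = -1/3
Digits: (0, 0, 4, 2).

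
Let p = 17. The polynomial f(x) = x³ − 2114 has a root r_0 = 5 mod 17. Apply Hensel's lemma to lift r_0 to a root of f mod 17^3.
r_2 = 3881 (mod 4913)

Hensel: r_{i+1} = r_i − f(r_i)/f′(r_i) mod 17^{i+2}, where f′(x) = 3x². Iterate:
  r_0 = 5 (mod 17)
  r_1 = 124 (mod 289)
  r_2 = 3881 (mod 4913)
Final: r = 3881 with f(r) ≡ 0 mod 17^3.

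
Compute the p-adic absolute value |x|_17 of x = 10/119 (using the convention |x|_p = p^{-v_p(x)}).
|10/119|_17 = 17

Step 1 — compute v_17(x) by factoring powers of 17 out of the numerator and denominator: v_17(10/119) = -1. Step 2 — apply |x|_p = p^{-v_p(x)} = 17^{1} = 17.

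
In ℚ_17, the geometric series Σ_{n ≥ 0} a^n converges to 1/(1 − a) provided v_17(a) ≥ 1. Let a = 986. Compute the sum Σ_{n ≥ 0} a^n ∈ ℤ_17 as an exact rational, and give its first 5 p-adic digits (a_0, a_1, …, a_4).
Σ a^n = 1/(1 − a) = -1/985;  first 5 digits = (1, 7, 1, 14, 0)

v_17(a) = 1 ≥ 1, so the series converges in ℤ_17 to 1/(1 − a) = 1/(1 − 986) = -1/985. Expand this rational in ℤ_17: compute digits iteratively via d_i = x_i mod 17, x_{i+1} = (x_i − d_i)/17. The first 5 digits are (1, 7, 1, 14, 0).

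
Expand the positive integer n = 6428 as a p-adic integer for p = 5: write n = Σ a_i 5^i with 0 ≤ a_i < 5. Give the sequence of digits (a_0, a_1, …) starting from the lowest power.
(a_0, a_1, …) = (3, 0, 2, 1, 0, 2)

Repeated division by 5 gives the digits low-to-high: 6428 = 3 + 2·5^2 + 1·5^3 + 2·5^5. Digit sequence: (3, 0, 2, 1, 0, 2).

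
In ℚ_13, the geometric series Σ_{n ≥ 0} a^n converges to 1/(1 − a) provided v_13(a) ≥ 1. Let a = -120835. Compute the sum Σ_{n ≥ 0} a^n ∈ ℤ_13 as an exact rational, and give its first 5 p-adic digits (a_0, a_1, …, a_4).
Σ a^n = 1/(1 − a) = 1/120836;  first 5 digits = (1, 0, 0, 10, 8)

v_13(a) = 3 ≥ 1, so the series converges in ℤ_13 to 1/(1 − a) = 1/(1 − (-120835)) = 1/120836. Expand this rational in ℤ_13: compute digits iteratively via d_i = x_i mod 13, x_{i+1} = (x_i − d_i)/13. The first 5 digits are (1, 0, 0, 10, 8).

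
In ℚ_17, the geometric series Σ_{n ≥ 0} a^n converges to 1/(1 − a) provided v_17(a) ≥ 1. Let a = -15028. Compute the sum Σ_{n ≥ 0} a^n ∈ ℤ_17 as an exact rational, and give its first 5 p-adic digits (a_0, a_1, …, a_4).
Σ a^n = 1/(1 − a) = 1/15029;  first 5 digits = (1, 0, 16, 13, 0)

v_17(a) = 2 ≥ 1, so the series converges in ℤ_17 to 1/(1 − a) = 1/(1 − (-15028)) = 1/15029. Expand this rational in ℤ_17: compute digits iteratively via d_i = x_i mod 17, x_{i+1} = (x_i − d_i)/17. The first 5 digits are (1, 0, 16, 13, 0).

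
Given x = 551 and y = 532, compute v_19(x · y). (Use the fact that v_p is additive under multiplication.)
v_19(293132) = 2

v_p(x) = 1 (factor: 551 = 19^1 · 29); v_p(y) = 1 (factor: 532 = 19^1 · 28). Additivity: v_p(xy) = v_p(x) + v_p(y) = 1 + 1 = 2. (Direct check: xy = 293132 = 19^2 · (812).)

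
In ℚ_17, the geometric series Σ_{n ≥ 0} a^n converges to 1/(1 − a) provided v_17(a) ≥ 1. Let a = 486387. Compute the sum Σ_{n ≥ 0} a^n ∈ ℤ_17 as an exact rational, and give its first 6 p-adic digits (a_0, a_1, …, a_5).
Σ a^n = 1/(1 − a) = -1/486386;  first 6 digits = (1, 0, 0, 14, 5, 0)

v_17(a) = 3 ≥ 1, so the series converges in ℤ_17 to 1/(1 − a) = 1/(1 − 486387) = -1/486386. Expand this rational in ℤ_17: compute digits iteratively via d_i = x_i mod 17, x_{i+1} = (x_i − d_i)/17. The first 6 digits are (1, 0, 0, 14, 5, 0).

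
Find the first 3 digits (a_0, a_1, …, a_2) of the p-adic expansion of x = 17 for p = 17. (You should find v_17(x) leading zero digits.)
(a_0, …, a_2) = (0, 1, 0)

v_17(17) = 1, so a_0 = ... = a_0 = 0. Factor out: x = 17^1 · u with u = 1 a unit in ℤ_17. Expand u iteratively via a_{v+i} = u_i mod 17, u_{i+1} = (u_i − a_{v+i})/17:
  u_0 = 1;  a_1 = 1;  u_1 = (u_0 − 1)/17 = 0
  u_1 = 0;  a_2 = 0;  u_2 = (u_1 − 0)/17 = 0
Digits: (0, 1, 0).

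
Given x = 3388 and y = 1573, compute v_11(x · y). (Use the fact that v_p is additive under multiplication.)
v_11(5329324) = 4

v_p(x) = 2 (factor: 3388 = 11^2 · 28); v_p(y) = 2 (factor: 1573 = 11^2 · 13). Additivity: v_p(xy) = v_p(x) + v_p(y) = 2 + 2 = 4. (Direct check: xy = 5329324 = 11^4 · (364).)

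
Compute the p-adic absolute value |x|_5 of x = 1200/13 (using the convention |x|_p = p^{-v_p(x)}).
|1200/13|_5 = 1/25

Step 1 — compute v_5(x) by factoring powers of 5 out of the numerator and denominator: v_5(1200/13) = 2. Step 2 — apply |x|_p = p^{-v_p(x)} = 5^{-2} = 1/25.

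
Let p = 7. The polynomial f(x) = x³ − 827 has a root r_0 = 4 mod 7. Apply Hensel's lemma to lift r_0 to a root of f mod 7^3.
r_2 = 74 (mod 343)

Hensel: r_{i+1} = r_i − f(r_i)/f′(r_i) mod 7^{i+2}, where f′(x) = 3x². Iterate:
  r_0 = 4 (mod 7)
  r_1 = 25 (mod 49)
  r_2 = 74 (mod 343)
Final: r = 74 with f(r) ≡ 0 mod 7^3.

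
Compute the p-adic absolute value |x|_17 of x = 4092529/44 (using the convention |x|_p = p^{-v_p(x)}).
|4092529/44|_17 = 1/83521

Step 1 — compute v_17(x) by factoring powers of 17 out of the numerator and denominator: v_17(4092529/44) = 4. Step 2 — apply |x|_p = p^{-v_p(x)} = 17^{-4} = 1/83521.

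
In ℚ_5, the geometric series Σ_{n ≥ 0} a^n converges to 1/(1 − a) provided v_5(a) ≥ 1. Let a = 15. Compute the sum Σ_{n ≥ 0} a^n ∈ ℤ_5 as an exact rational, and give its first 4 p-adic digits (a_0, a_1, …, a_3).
Σ a^n = 1/(1 − a) = -1/14;  first 4 digits = (1, 3, 4, 3)

v_5(a) = 1 ≥ 1, so the series converges in ℤ_5 to 1/(1 − a) = 1/(1 − 15) = -1/14. Expand this rational in ℤ_5: compute digits iteratively via d_i = x_i mod 5, x_{i+1} = (x_i − d_i)/5. The first 4 digits are (1, 3, 4, 3).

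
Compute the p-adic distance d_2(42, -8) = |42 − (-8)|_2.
d_2(42, -8) = 1/2

Step 1 — x − y = 42 − (-8) = 50. Step 2 — v_2(50) = 1 (factor: 50 = (2^1 · 25); the sign does not affect v_p). Step 3 — |x − y|_2 = 2^{-1} = 1/2.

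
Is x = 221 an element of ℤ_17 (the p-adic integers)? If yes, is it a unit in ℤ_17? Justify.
x ∈ ℤ_17 but not a unit; v_17(x) = 1 > 0

ℤ_17 = {x ∈ ℚ_17 : v_17(x) ≥ 0} and ℤ_17^× = {x ∈ ℤ_17 : v_17(x) = 0}. Here v_17(221) = v_17(num) − v_17(den) = 1; compare against these criteria.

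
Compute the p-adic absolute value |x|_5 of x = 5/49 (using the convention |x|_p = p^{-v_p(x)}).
|5/49|_5 = 1/5

Step 1 — compute v_5(x) by factoring powers of 5 out of the numerator and denominator: v_5(5/49) = 1. Step 2 — apply |x|_p = p^{-v_p(x)} = 5^{-1} = 1/5.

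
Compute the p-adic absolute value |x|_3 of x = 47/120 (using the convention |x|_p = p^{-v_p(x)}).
|47/120|_3 = 3

Step 1 — compute v_3(x) by factoring powers of 3 out of the numerator and denominator: v_3(47/120) = -1. Step 2 — apply |x|_p = p^{-v_p(x)} = 3^{1} = 3.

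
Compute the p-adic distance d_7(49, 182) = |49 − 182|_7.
d_7(49, 182) = 1/7

Step 1 — x − y = 49 − 182 = -133. Step 2 — v_7(-133) = 1 (factor: -133 = −(7^1 · 19); the sign does not affect v_p). Step 3 — |x − y|_7 = 7^{-1} = 1/7.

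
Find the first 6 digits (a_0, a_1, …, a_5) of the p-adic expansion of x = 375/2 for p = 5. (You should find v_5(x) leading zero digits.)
(a_0, …, a_5) = (0, 0, 0, 4, 2, 2)

v_5(375/2) = 3, so a_0 = ... = a_2 = 0. Factor out: x = 5^3 · u with u = 3/2 a unit in ℤ_5. Expand u iteratively via a_{v+i} = u_i mod 5, u_{i+1} = (u_i − a_{v+i})/5:
  u_0 = 3/2;  a_3 = 4;  u_1 = (u_0 − 4)/5 = -1/2
  u_1 = -1/2;  a_4 = 2;  u_2 = (u_1 − 2)/5 = -1/2
  u_2 = -1/2;  a_5 = 2;  u_3 = (u_2 − 2)/5 = -1/2
Digits: (0, 0, 0, 4, 2, 2).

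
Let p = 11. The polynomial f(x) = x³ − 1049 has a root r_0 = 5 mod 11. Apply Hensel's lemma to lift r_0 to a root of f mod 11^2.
r_1 = 27 (mod 121)

Hensel: r_{i+1} = r_i − f(r_i)/f′(r_i) mod 11^{i+2}, where f′(x) = 3x². Iterate:
  r_0 = 5 (mod 11)
  r_1 = 27 (mod 121)
Final: r = 27 with f(r) ≡ 0 mod 11^2.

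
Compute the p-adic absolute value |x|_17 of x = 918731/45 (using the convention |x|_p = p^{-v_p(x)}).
|918731/45|_17 = 1/83521

Step 1 — compute v_17(x) by factoring powers of 17 out of the numerator and denominator: v_17(918731/45) = 4. Step 2 — apply |x|_p = p^{-v_p(x)} = 17^{-4} = 1/83521.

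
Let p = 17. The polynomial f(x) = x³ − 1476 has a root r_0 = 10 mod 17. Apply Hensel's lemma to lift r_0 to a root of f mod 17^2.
r_1 = 27 (mod 289)

Hensel: r_{i+1} = r_i − f(r_i)/f′(r_i) mod 17^{i+2}, where f′(x) = 3x². Iterate:
  r_0 = 10 (mod 17)
  r_1 = 27 (mod 289)
Final: r = 27 with f(r) ≡ 0 mod 17^2.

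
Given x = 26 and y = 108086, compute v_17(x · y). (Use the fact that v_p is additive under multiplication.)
v_17(2810236) = 3

v_p(x) = 0 (factor: 26 = 17^0 · 26); v_p(y) = 3 (factor: 108086 = 17^3 · 22). Additivity: v_p(xy) = v_p(x) + v_p(y) = 0 + 3 = 3. (Direct check: xy = 2810236 = 17^3 · (572).)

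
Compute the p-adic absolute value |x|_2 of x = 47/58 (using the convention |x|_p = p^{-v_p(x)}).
|47/58|_2 = 2

Step 1 — compute v_2(x) by factoring powers of 2 out of the numerator and denominator: v_2(47/58) = -1. Step 2 — apply |x|_p = p^{-v_p(x)} = 2^{1} = 2.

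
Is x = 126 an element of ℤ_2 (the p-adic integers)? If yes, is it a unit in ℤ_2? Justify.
x ∈ ℤ_2 but not a unit; v_2(x) = 1 > 0

ℤ_2 = {x ∈ ℚ_2 : v_2(x) ≥ 0} and ℤ_2^× = {x ∈ ℤ_2 : v_2(x) = 0}. Here v_2(126) = v_2(num) − v_2(den) = 1; compare against these criteria.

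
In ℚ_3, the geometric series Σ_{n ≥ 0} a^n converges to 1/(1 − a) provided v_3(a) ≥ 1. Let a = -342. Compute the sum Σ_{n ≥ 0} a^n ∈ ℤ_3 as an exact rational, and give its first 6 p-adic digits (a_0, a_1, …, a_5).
Σ a^n = 1/(1 − a) = 1/343;  first 6 digits = (1, 0, 1, 2, 2, 2)

v_3(a) = 2 ≥ 1, so the series converges in ℤ_3 to 1/(1 − a) = 1/(1 − (-342)) = 1/343. Expand this rational in ℤ_3: compute digits iteratively via d_i = x_i mod 3, x_{i+1} = (x_i − d_i)/3. The first 6 digits are (1, 0, 1, 2, 2, 2).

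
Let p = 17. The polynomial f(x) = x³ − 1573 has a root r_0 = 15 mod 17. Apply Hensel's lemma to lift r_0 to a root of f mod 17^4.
r_3 = 56557 (mod 83521)

Hensel: r_{i+1} = r_i − f(r_i)/f′(r_i) mod 17^{i+2}, where f′(x) = 3x². Iterate:
  r_0 = 15 (mod 17)
  r_1 = 202 (mod 289)
  r_2 = 2514 (mod 4913)
  r_3 = 56557 (mod 83521)
Final: r = 56557 with f(r) ≡ 0 mod 17^4.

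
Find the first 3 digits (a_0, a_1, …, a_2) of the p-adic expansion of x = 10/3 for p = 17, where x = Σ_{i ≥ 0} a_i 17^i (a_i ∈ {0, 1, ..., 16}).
(a_0, …, a_2) = (9, 11, 5)

v_17(10/3) = 0 (numerator and denominator both coprime to 17), so x ∈ ℤ_17^×. Compute digits iteratively via a_i = x_i mod 17, x_{i+1} = (x_i − a_i)/17, with x_0 = x:
  x_0 = 10/3;  a_0 = 9;  x_1 = (x_0 − 9)/17 = -1/3
  x_1 = -1/3;  a_1 = 11;  x_2 = (x_1 − 11)/17 = -2/3
  x_2 = -2/3;  a_2 = 5;  x_3 = (x_2 − 5)/17 = -1/3
Digits: (9, 11, 5).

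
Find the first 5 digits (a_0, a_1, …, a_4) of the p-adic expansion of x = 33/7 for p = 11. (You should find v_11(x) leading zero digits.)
(a_0, …, a_4) = (0, 2, 3, 6, 1)

v_11(33/7) = 1, so a_0 = ... = a_0 = 0. Factor out: x = 11^1 · u with u = 3/7 a unit in ℤ_11. Expand u iteratively via a_{v+i} = u_i mod 11, u_{i+1} = (u_i − a_{v+i})/11:
  u_0 = 3/7;  a_1 = 2;  u_1 = (u_0 − 2)/11 = -1/7
  u_1 = -1/7;  a_2 = 3;  u_2 = (u_1 − 3)/11 = -2/7
  u_2 = -2/7;  a_3 = 6;  u_3 = (u_2 − 6)/11 = -4/7
  u_3 = -4/7;  a_4 = 1;  u_4 = (u_3 − 1)/11 = -1/7
Digits: (0, 2, 3, 6, 1).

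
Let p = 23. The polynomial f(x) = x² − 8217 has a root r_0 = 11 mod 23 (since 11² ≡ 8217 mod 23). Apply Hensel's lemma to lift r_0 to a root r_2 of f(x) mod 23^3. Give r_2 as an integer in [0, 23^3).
r_2 = 1966 (mod 12167)

Hensel's recurrence: r_{i+1} = r_i − f(r_i)·(f′(r_i))^{-1} mod 23^{i+2}, with f′(x) = 2x. Iterate:
  r_0 = 11 (mod 23)
  r_1 = 379 (mod 529)
  r_2 = 1966 (mod 12167)
Final: r_2 = 1966, and one checks f(r_2) ≡ 0 mod 23^3.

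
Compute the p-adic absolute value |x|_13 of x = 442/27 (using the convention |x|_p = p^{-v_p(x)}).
|442/27|_13 = 1/13

Step 1 — compute v_13(x) by factoring powers of 13 out of the numerator and denominator: v_13(442/27) = 1. Step 2 — apply |x|_p = p^{-v_p(x)} = 13^{-1} = 1/13.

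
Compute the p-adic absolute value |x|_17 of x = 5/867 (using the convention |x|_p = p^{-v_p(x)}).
|5/867|_17 = 289

Step 1 — compute v_17(x) by factoring powers of 17 out of the numerator and denominator: v_17(5/867) = -2. Step 2 — apply |x|_p = p^{-v_p(x)} = 17^{2} = 289.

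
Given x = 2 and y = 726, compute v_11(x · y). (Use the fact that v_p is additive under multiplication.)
v_11(1452) = 2

v_p(x) = 0 (factor: 2 = 11^0 · 2); v_p(y) = 2 (factor: 726 = 11^2 · 6). Additivity: v_p(xy) = v_p(x) + v_p(y) = 0 + 2 = 2. (Direct check: xy = 1452 = 11^2 · (12).)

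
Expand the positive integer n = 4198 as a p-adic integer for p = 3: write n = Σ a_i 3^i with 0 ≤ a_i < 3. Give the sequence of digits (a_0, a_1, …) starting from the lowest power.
(a_0, a_1, …) = (1, 1, 1, 2, 0, 2, 2, 1)

Repeated division by 3 gives the digits low-to-high: 4198 = 1 + 1·3^1 + 1·3^2 + 2·3^3 + 2·3^5 + 2·3^6 + 1·3^7. Digit sequence: (1, 1, 1, 2, 0, 2, 2, 1).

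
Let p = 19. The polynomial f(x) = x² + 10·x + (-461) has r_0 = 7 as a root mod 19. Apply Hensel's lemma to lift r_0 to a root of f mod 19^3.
r_2 = 6068 (mod 6859)

Hensel: r_{i+1} = r_i − f(r_i)·(f′(r_i))^{-1} mod 19^{i+2}, f′(x) = 2x + 10. Iterate:
  r_0 = 7 (mod 19)
  r_1 = 292 (mod 361)
  r_2 = 6068 (mod 6859)
Final: r = 6068 satisfies f(r) ≡ 0 mod 19^3.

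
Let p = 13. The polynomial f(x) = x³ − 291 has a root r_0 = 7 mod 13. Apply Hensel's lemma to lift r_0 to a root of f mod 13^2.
r_1 = 163 (mod 169)

Hensel: r_{i+1} = r_i − f(r_i)/f′(r_i) mod 13^{i+2}, where f′(x) = 3x². Iterate:
  r_0 = 7 (mod 13)
  r_1 = 163 (mod 169)
Final: r = 163 with f(r) ≡ 0 mod 13^2.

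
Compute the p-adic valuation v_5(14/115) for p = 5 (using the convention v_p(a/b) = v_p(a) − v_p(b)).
v_5(14/115) = -1

Factor powers of 5 from the numerator and denominator of the reduced fraction: 14 = 5^0 · 14 and 115 = 5^1 · 23. Apply v_p(a/b) = v_p(a) − v_p(b): v_5(14/115) = 0 − 1 = -1.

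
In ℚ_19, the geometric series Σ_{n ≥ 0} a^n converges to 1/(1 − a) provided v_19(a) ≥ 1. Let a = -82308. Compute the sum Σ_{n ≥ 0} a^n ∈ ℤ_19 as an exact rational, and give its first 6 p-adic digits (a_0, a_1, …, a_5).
Σ a^n = 1/(1 − a) = 1/82309;  first 6 digits = (1, 0, 0, 7, 18, 18)

v_19(a) = 3 ≥ 1, so the series converges in ℤ_19 to 1/(1 − a) = 1/(1 − (-82308)) = 1/82309. Expand this rational in ℤ_19: compute digits iteratively via d_i = x_i mod 19, x_{i+1} = (x_i − d_i)/19. The first 6 digits are (1, 0, 0, 7, 18, 18).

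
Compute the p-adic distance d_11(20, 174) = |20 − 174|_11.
d_11(20, 174) = 1/11

Step 1 — x − y = 20 − 174 = -154. Step 2 — v_11(-154) = 1 (factor: -154 = −(11^1 · 14); the sign does not affect v_p). Step 3 — |x − y|_11 = 11^{-1} = 1/11.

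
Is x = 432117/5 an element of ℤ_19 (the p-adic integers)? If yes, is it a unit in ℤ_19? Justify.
x ∈ ℤ_19 but not a unit; v_19(x) = 3 > 0

ℤ_19 = {x ∈ ℚ_19 : v_19(x) ≥ 0} and ℤ_19^× = {x ∈ ℤ_19 : v_19(x) = 0}. Here v_19(432117/5) = v_19(num) − v_19(den) = 3; compare against these criteria.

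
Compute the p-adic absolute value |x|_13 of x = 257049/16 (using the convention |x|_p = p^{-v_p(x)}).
|257049/16|_13 = 1/28561

Step 1 — compute v_13(x) by factoring powers of 13 out of the numerator and denominator: v_13(257049/16) = 4. Step 2 — apply |x|_p = p^{-v_p(x)} = 13^{-4} = 1/28561.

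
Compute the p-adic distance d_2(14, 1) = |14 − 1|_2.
d_2(14, 1) = 1

Step 1 — x − y = 14 − 1 = 13. Step 2 — v_2(13) = 0 (factor: 13 = (2^0 · 13); the sign does not affect v_p). Step 3 — |x − y|_2 = 2^{0} = 1.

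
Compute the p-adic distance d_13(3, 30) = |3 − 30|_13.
d_13(3, 30) = 1

Step 1 — x − y = 3 − 30 = -27. Step 2 — v_13(-27) = 0 (factor: -27 = −(13^0 · 27); the sign does not affect v_p). Step 3 — |x − y|_13 = 13^{0} = 1.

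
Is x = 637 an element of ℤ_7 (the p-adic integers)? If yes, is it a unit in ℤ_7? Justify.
x ∈ ℤ_7 but not a unit; v_7(x) = 2 > 0

ℤ_7 = {x ∈ ℚ_7 : v_7(x) ≥ 0} and ℤ_7^× = {x ∈ ℤ_7 : v_7(x) = 0}. Here v_7(637) = v_7(num) − v_7(den) = 2; compare against these criteria.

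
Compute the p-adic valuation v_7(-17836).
v_7(-17836) = 3

v_7(n) is the largest exponent k such that 7^k divides n. Factor out: -17836 = -7^3 · 52. (Sign doesn't affect v_p.) So v_7(-17836) = 3.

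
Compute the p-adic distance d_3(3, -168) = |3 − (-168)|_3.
d_3(3, -168) = 1/9

Step 1 — x − y = 3 − (-168) = 171. Step 2 — v_3(171) = 2 (factor: 171 = (3^2 · 19); the sign does not affect v_p). Step 3 — |x − y|_3 = 3^{-2} = 1/9.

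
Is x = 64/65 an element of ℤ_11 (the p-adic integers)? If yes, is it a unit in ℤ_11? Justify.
x ∈ ℤ_11^× (unit); v_11(x) = 0

ℤ_11 = {x ∈ ℚ_11 : v_11(x) ≥ 0} and ℤ_11^× = {x ∈ ℤ_11 : v_11(x) = 0}. Here v_11(64/65) = v_11(num) − v_11(den) = 0; compare against these criteria.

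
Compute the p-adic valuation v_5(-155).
v_5(-155) = 1

v_5(n) is the largest exponent k such that 5^k divides n. Factor out: -155 = -5^1 · 31. (Sign doesn't affect v_p.) So v_5(-155) = 1.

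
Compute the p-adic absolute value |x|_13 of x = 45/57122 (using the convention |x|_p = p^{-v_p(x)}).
|45/57122|_13 = 28561

Step 1 — compute v_13(x) by factoring powers of 13 out of the numerator and denominator: v_13(45/57122) = -4. Step 2 — apply |x|_p = p^{-v_p(x)} = 13^{4} = 28561.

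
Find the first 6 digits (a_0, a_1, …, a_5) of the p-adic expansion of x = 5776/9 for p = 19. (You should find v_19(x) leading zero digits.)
(a_0, …, a_5) = (0, 0, 6, 4, 4, 4)

v_19(5776/9) = 2, so a_0 = ... = a_1 = 0. Factor out: x = 19^2 · u with u = 16/9 a unit in ℤ_19. Expand u iteratively via a_{v+i} = u_i mod 19, u_{i+1} = (u_i − a_{v+i})/19:
  u_0 = 16/9;  a_2 = 6;  u_1 = (u_0 − 6)/19 = -2/9
  u_1 = -2/9;  a_3 = 4;  u_2 = (u_1 − 4)/19 = -2/9
  u_2 = -2/9;  a_4 = 4;  u_3 = (u_2 − 4)/19 = -2/9
  u_3 = -2/9;  a_5 = 4;  u_4 = (u_3 − 4)/19 = -2/9
Digits: (0, 0, 6, 4, 4, 4).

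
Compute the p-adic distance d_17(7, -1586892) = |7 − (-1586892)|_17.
d_17(7, -1586892) = 1/83521

Step 1 — x − y = 7 − (-1586892) = 1586899. Step 2 — v_17(1586899) = 4 (factor: 1586899 = (17^4 · 19); the sign does not affect v_p). Step 3 — |x − y|_17 = 17^{-4} = 1/83521.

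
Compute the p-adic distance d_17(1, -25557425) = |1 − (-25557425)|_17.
d_17(1, -25557425) = 1/1419857

Step 1 — x − y = 1 − (-25557425) = 25557426. Step 2 — v_17(25557426) = 5 (factor: 25557426 = (17^5 · 18); the sign does not affect v_p). Step 3 — |x − y|_17 = 17^{-5} = 1/1419857.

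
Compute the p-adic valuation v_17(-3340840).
v_17(-3340840) = 4

v_17(n) is the largest exponent k such that 17^k divides n. Factor out: -3340840 = -17^4 · 40. (Sign doesn't affect v_p.) So v_17(-3340840) = 4.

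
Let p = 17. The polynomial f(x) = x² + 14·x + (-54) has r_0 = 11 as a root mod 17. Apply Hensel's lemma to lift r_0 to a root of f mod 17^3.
r_2 = 1201 (mod 4913)

Hensel: r_{i+1} = r_i − f(r_i)·(f′(r_i))^{-1} mod 17^{i+2}, f′(x) = 2x + 14. Iterate:
  r_0 = 11 (mod 17)
  r_1 = 45 (mod 289)
  r_2 = 1201 (mod 4913)
Final: r = 1201 satisfies f(r) ≡ 0 mod 17^3.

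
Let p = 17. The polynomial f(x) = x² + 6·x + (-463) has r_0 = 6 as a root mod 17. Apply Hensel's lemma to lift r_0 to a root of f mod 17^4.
r_3 = 17737 (mod 83521)

Hensel: r_{i+1} = r_i − f(r_i)·(f′(r_i))^{-1} mod 17^{i+2}, f′(x) = 2x + 6. Iterate:
  r_0 = 6 (mod 17)
  r_1 = 108 (mod 289)
  r_2 = 2998 (mod 4913)
  r_3 = 17737 (mod 83521)
Final: r = 17737 satisfies f(r) ≡ 0 mod 17^4.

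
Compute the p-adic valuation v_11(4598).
v_11(4598) = 2

v_11(n) is the largest exponent k such that 11^k divides n. Factor out: 4598 = 11^2 · 38. (Sign doesn't affect v_p.) So v_11(4598) = 2.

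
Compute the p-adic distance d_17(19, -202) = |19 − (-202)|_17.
d_17(19, -202) = 1/17

Step 1 — x − y = 19 − (-202) = 221. Step 2 — v_17(221) = 1 (factor: 221 = (17^1 · 13); the sign does not affect v_p). Step 3 — |x − y|_17 = 17^{-1} = 1/17.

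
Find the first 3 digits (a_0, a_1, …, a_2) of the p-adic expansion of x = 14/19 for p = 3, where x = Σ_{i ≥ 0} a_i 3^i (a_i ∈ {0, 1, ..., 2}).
(a_0, …, a_2) = (2, 1, 0)

v_3(14/19) = 0 (numerator and denominator both coprime to 3), so x ∈ ℤ_3^×. Compute digits iteratively via a_i = x_i mod 3, x_{i+1} = (x_i − a_i)/3, with x_0 = x:
  x_0 = 14/19;  a_0 = 2;  x_1 = (x_0 − 2)/3 = -8/19
  x_1 = -8/19;  a_1 = 1;  x_2 = (x_1 − 1)/3 = -9/19
  x_2 = -9/19;  a_2 = 0;  x_3 = (x_2 − 0)/3 = -3/19
Digits: (2, 1, 0).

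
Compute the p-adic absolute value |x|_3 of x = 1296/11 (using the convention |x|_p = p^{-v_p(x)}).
|1296/11|_3 = 1/81

Step 1 — compute v_3(x) by factoring powers of 3 out of the numerator and denominator: v_3(1296/11) = 4. Step 2 — apply |x|_p = p^{-v_p(x)} = 3^{-4} = 1/81.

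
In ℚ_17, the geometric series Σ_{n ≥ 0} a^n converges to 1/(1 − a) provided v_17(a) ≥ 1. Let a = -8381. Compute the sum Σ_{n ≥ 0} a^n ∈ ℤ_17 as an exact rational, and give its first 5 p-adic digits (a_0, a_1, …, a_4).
Σ a^n = 1/(1 − a) = 1/8382;  first 5 digits = (1, 0, 5, 15, 7)

v_17(a) = 2 ≥ 1, so the series converges in ℤ_17 to 1/(1 − a) = 1/(1 − (-8381)) = 1/8382. Expand this rational in ℤ_17: compute digits iteratively via d_i = x_i mod 17, x_{i+1} = (x_i − d_i)/17. The first 5 digits are (1, 0, 5, 15, 7).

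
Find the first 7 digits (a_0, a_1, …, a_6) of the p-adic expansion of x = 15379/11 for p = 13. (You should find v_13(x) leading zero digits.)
(a_0, …, a_6) = (0, 0, 0, 3, 1, 7, 3)

v_13(15379/11) = 3, so a_0 = ... = a_2 = 0. Factor out: x = 13^3 · u with u = 7/11 a unit in ℤ_13. Expand u iteratively via a_{v+i} = u_i mod 13, u_{i+1} = (u_i − a_{v+i})/13:
  u_0 = 7/11;  a_3 = 3;  u_1 = (u_0 − 3)/13 = -2/11
  u_1 = -2/11;  a_4 = 1;  u_2 = (u_1 − 1)/13 = -1/11
  u_2 = -1/11;  a_5 = 7;  u_3 = (u_2 − 7)/13 = -6/11
  u_3 = -6/11;  a_6 = 3;  u_4 = (u_3 − 3)/13 = -3/11
Digits: (0, 0, 0, 3, 1, 7, 3).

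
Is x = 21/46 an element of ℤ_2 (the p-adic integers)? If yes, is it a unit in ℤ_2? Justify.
x ∉ ℤ_2 (v_2(x) = -1 < 0)

ℤ_2 = {x ∈ ℚ_2 : v_2(x) ≥ 0} and ℤ_2^× = {x ∈ ℤ_2 : v_2(x) = 0}. Here v_2(21/46) = v_2(num) − v_2(den) = -1; compare against these criteria.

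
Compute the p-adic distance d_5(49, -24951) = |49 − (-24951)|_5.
d_5(49, -24951) = 1/3125

Step 1 — x − y = 49 − (-24951) = 25000. Step 2 — v_5(25000) = 5 (factor: 25000 = (5^5 · 8); the sign does not affect v_p). Step 3 — |x − y|_5 = 5^{-5} = 1/3125.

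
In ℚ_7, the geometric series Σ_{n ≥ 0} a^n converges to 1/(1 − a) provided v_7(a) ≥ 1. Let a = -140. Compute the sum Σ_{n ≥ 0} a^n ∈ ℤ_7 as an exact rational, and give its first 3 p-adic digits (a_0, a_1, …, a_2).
Σ a^n = 1/(1 − a) = 1/141;  first 3 digits = (1, 1, 5)

v_7(a) = 1 ≥ 1, so the series converges in ℤ_7 to 1/(1 − a) = 1/(1 − (-140)) = 1/141. Expand this rational in ℤ_7: compute digits iteratively via d_i = x_i mod 7, x_{i+1} = (x_i − d_i)/7. The first 3 digits are (1, 1, 5).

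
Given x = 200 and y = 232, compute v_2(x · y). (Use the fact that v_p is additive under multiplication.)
v_2(46400) = 6

v_p(x) = 3 (factor: 200 = 2^3 · 25); v_p(y) = 3 (factor: 232 = 2^3 · 29). Additivity: v_p(xy) = v_p(x) + v_p(y) = 3 + 3 = 6. (Direct check: xy = 46400 = 2^6 · (725).)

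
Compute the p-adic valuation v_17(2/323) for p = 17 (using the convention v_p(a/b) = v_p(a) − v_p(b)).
v_17(2/323) = -1

Factor powers of 17 from the numerator and denominator of the reduced fraction: 2 = 17^0 · 2 and 323 = 17^1 · 19. Apply v_p(a/b) = v_p(a) − v_p(b): v_17(2/323) = 0 − 1 = -1.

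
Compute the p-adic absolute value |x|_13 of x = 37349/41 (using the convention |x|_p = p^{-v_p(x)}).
|37349/41|_13 = 1/2197

Step 1 — compute v_13(x) by factoring powers of 13 out of the numerator and denominator: v_13(37349/41) = 3. Step 2 — apply |x|_p = p^{-v_p(x)} = 13^{-3} = 1/2197.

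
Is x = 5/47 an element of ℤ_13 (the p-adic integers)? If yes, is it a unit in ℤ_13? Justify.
x ∈ ℤ_13^× (unit); v_13(x) = 0

ℤ_13 = {x ∈ ℚ_13 : v_13(x) ≥ 0} and ℤ_13^× = {x ∈ ℤ_13 : v_13(x) = 0}. Here v_13(5/47) = v_13(num) − v_13(den) = 0; compare against these criteria.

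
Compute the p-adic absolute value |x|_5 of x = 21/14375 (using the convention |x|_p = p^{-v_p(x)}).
|21/14375|_5 = 625

Step 1 — compute v_5(x) by factoring powers of 5 out of the numerator and denominator: v_5(21/14375) = -4. Step 2 — apply |x|_p = p^{-v_p(x)} = 5^{4} = 625.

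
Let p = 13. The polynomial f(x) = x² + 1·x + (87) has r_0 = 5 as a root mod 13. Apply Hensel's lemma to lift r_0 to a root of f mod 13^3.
r_2 = 1331 (mod 2197)

Hensel: r_{i+1} = r_i − f(r_i)·(f′(r_i))^{-1} mod 13^{i+2}, f′(x) = 2x + 1. Iterate:
  r_0 = 5 (mod 13)
  r_1 = 148 (mod 169)
  r_2 = 1331 (mod 2197)
Final: r = 1331 satisfies f(r) ≡ 0 mod 13^3.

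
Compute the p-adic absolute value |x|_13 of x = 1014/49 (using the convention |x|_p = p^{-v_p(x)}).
|1014/49|_13 = 1/169

Step 1 — compute v_13(x) by factoring powers of 13 out of the numerator and denominator: v_13(1014/49) = 2. Step 2 — apply |x|_p = p^{-v_p(x)} = 13^{-2} = 1/169.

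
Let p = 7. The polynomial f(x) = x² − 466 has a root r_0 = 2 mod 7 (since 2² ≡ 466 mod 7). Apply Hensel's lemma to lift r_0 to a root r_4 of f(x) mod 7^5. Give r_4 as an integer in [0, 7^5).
r_4 = 12196 (mod 16807)

Hensel's recurrence: r_{i+1} = r_i − f(r_i)·(f′(r_i))^{-1} mod 7^{i+2}, with f′(x) = 2x. Iterate:
  r_0 = 2 (mod 7)
  r_1 = 44 (mod 49)
  r_2 = 191 (mod 343)
  r_3 = 191 (mod 2401)
  r_4 = 12196 (mod 16807)
Final: r_4 = 12196, and one checks f(r_4) ≡ 0 mod 7^5.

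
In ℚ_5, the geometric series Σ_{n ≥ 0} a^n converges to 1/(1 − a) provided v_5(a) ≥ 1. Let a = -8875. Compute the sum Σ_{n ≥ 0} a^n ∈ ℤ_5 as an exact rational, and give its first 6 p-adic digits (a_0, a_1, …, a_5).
Σ a^n = 1/(1 − a) = 1/8876;  first 6 digits = (1, 0, 0, 4, 0, 2)

v_5(a) = 3 ≥ 1, so the series converges in ℤ_5 to 1/(1 − a) = 1/(1 − (-8875)) = 1/8876. Expand this rational in ℤ_5: compute digits iteratively via d_i = x_i mod 5, x_{i+1} = (x_i − d_i)/5. The first 6 digits are (1, 0, 0, 4, 0, 2).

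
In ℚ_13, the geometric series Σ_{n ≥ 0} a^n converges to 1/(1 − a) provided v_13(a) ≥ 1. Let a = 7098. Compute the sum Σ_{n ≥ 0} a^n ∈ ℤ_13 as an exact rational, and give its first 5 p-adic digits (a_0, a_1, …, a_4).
Σ a^n = 1/(1 − a) = -1/7097;  first 5 digits = (1, 0, 3, 3, 9)

v_13(a) = 2 ≥ 1, so the series converges in ℤ_13 to 1/(1 − a) = 1/(1 − 7098) = -1/7097. Expand this rational in ℤ_13: compute digits iteratively via d_i = x_i mod 13, x_{i+1} = (x_i − d_i)/13. The first 5 digits are (1, 0, 3, 3, 9).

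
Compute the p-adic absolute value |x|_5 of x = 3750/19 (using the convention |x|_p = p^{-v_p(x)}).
|3750/19|_5 = 1/625

Step 1 — compute v_5(x) by factoring powers of 5 out of the numerator and denominator: v_5(3750/19) = 4. Step 2 — apply |x|_p = p^{-v_p(x)} = 5^{-4} = 1/625.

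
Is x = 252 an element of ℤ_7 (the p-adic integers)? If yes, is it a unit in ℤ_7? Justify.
x ∈ ℤ_7 but not a unit; v_7(x) = 1 > 0

ℤ_7 = {x ∈ ℚ_7 : v_7(x) ≥ 0} and ℤ_7^× = {x ∈ ℤ_7 : v_7(x) = 0}. Here v_7(252) = v_7(num) − v_7(den) = 1; compare against these criteria.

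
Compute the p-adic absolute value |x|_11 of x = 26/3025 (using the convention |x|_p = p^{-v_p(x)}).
|26/3025|_11 = 121

Step 1 — compute v_11(x) by factoring powers of 11 out of the numerator and denominator: v_11(26/3025) = -2. Step 2 — apply |x|_p = p^{-v_p(x)} = 11^{2} = 121.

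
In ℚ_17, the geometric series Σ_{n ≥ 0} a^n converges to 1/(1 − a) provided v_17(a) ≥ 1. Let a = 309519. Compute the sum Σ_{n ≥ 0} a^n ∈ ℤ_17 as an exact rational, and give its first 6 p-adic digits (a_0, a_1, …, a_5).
Σ a^n = 1/(1 − a) = -1/309518;  first 6 digits = (1, 0, 0, 12, 3, 0)

v_17(a) = 3 ≥ 1, so the series converges in ℤ_17 to 1/(1 − a) = 1/(1 − 309519) = -1/309518. Expand this rational in ℤ_17: compute digits iteratively via d_i = x_i mod 17, x_{i+1} = (x_i − d_i)/17. The first 6 digits are (1, 0, 0, 12, 3, 0).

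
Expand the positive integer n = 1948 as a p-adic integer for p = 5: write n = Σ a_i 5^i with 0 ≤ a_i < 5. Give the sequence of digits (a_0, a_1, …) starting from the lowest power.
(a_0, a_1, …) = (3, 4, 2, 0, 3)

Repeated division by 5 gives the digits low-to-high: 1948 = 3 + 4·5^1 + 2·5^2 + 3·5^4. Digit sequence: (3, 4, 2, 0, 3).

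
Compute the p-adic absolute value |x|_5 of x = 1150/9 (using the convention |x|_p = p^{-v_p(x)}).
|1150/9|_5 = 1/25

Step 1 — compute v_5(x) by factoring powers of 5 out of the numerator and denominator: v_5(1150/9) = 2. Step 2 — apply |x|_p = p^{-v_p(x)} = 5^{-2} = 1/25.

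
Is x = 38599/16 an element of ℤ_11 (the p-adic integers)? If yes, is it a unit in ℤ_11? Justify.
x ∈ ℤ_11 but not a unit; v_11(x) = 3 > 0

ℤ_11 = {x ∈ ℚ_11 : v_11(x) ≥ 0} and ℤ_11^× = {x ∈ ℤ_11 : v_11(x) = 0}. Here v_11(38599/16) = v_11(num) − v_11(den) = 3; compare against these criteria.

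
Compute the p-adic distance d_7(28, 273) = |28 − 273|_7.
d_7(28, 273) = 1/49

Step 1 — x − y = 28 − 273 = -245. Step 2 — v_7(-245) = 2 (factor: -245 = −(7^2 · 5); the sign does not affect v_p). Step 3 — |x − y|_7 = 7^{-2} = 1/49.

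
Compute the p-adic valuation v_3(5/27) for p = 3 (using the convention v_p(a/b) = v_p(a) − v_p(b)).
v_3(5/27) = -3

Factor powers of 3 from the numerator and denominator of the reduced fraction: 5 = 3^0 · 5 and 27 = 3^3 · 1. Apply v_p(a/b) = v_p(a) − v_p(b): v_3(5/27) = 0 − 3 = -3.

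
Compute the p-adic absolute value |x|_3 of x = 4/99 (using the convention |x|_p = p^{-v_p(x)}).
|4/99|_3 = 9

Step 1 — compute v_3(x) by factoring powers of 3 out of the numerator and denominator: v_3(4/99) = -2. Step 2 — apply |x|_p = p^{-v_p(x)} = 3^{2} = 9.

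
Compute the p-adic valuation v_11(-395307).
v_11(-395307) = 4

v_11(n) is the largest exponent k such that 11^k divides n. Factor out: -395307 = -11^4 · 27. (Sign doesn't affect v_p.) So v_11(-395307) = 4.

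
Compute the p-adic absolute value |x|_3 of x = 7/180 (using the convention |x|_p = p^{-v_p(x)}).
|7/180|_3 = 9

Step 1 — compute v_3(x) by factoring powers of 3 out of the numerator and denominator: v_3(7/180) = -2. Step 2 — apply |x|_p = p^{-v_p(x)} = 3^{2} = 9.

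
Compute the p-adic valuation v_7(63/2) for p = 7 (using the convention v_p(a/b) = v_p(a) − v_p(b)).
v_7(63/2) = 1

Factor powers of 7 from the numerator and denominator of the reduced fraction: 63 = 7^1 · 9 and 2 = 7^0 · 2. Apply v_p(a/b) = v_p(a) − v_p(b): v_7(63/2) = 1 − 0 = 1.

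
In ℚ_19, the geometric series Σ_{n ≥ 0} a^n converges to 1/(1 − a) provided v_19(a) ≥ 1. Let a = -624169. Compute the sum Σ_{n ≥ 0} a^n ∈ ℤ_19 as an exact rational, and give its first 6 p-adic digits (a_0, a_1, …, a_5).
Σ a^n = 1/(1 − a) = 1/624170;  first 6 digits = (1, 0, 0, 4, 14, 18)

v_19(a) = 3 ≥ 1, so the series converges in ℤ_19 to 1/(1 − a) = 1/(1 − (-624169)) = 1/624170. Expand this rational in ℤ_19: compute digits iteratively via d_i = x_i mod 19, x_{i+1} = (x_i − d_i)/19. The first 6 digits are (1, 0, 0, 4, 14, 18).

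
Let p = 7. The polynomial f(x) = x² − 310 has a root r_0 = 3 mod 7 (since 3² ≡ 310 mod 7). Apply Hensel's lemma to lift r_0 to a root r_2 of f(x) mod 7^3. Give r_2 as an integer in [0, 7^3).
r_2 = 45 (mod 343)

Hensel's recurrence: r_{i+1} = r_i − f(r_i)·(f′(r_i))^{-1} mod 7^{i+2}, with f′(x) = 2x. Iterate:
  r_0 = 3 (mod 7)
  r_1 = 45 (mod 49)
  r_2 = 45 (mod 343)
Final: r_2 = 45, and one checks f(r_2) ≡ 0 mod 7^3.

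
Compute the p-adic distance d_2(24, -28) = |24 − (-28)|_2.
d_2(24, -28) = 1/4

Step 1 — x − y = 24 − (-28) = 52. Step 2 — v_2(52) = 2 (factor: 52 = (2^2 · 13); the sign does not affect v_p). Step 3 — |x − y|_2 = 2^{-2} = 1/4.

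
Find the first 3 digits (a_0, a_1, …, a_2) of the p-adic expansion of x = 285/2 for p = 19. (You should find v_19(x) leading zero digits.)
(a_0, …, a_2) = (0, 17, 9)

v_19(285/2) = 1, so a_0 = ... = a_0 = 0. Factor out: x = 19^1 · u with u = 15/2 a unit in ℤ_19. Expand u iteratively via a_{v+i} = u_i mod 19, u_{i+1} = (u_i − a_{v+i})/19:
  u_0 = 15/2;  a_1 = 17;  u_1 = (u_0 − 17)/19 = -1/2
  u_1 = -1/2;  a_2 = 9;  u_2 = (u_1 − 9)/19 = -1/2
Digits: (0, 17, 9).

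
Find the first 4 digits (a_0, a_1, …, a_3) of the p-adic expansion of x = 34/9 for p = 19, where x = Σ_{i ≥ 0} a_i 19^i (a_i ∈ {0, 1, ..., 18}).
(a_0, …, a_3) = (8, 4, 4, 4)

v_19(34/9) = 0 (numerator and denominator both coprime to 19), so x ∈ ℤ_19^×. Compute digits iteratively via a_i = x_i mod 19, x_{i+1} = (x_i − a_i)/19, with x_0 = x:
  x_0 = 34/9;  a_0 = 8;  x_1 = (x_0 − 8)/19 = -2/9
  x_1 = -2/9;  a_1 = 4;  x_2 = (x_1 − 4)/19 = -2/9
  x_2 = -2/9;  a_2 = 4;  x_3 = (x_2 − 4)/19 = -2/9
  x_3 = -2/9;  a_3 = 4;  x_4 = (x_3 − 4)/19 = -2/9
Digits: (8, 4, 4, 4).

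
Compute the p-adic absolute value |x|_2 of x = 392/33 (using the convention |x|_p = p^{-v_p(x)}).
|392/33|_2 = 1/8

Step 1 — compute v_2(x) by factoring powers of 2 out of the numerator and denominator: v_2(392/33) = 3. Step 2 — apply |x|_p = p^{-v_p(x)} = 2^{-3} = 1/8.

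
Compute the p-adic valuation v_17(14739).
v_17(14739) = 3

v_17(n) is the largest exponent k such that 17^k divides n. Factor out: 14739 = 17^3 · 3. (Sign doesn't affect v_p.) So v_17(14739) = 3.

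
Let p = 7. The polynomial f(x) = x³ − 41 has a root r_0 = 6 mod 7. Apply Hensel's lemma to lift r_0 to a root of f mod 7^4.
r_3 = 1581 (mod 2401)

Hensel: r_{i+1} = r_i − f(r_i)/f′(r_i) mod 7^{i+2}, where f′(x) = 3x². Iterate:
  r_0 = 6 (mod 7)
  r_1 = 13 (mod 49)
  r_2 = 209 (mod 343)
  r_3 = 1581 (mod 2401)
Final: r = 1581 with f(r) ≡ 0 mod 7^4.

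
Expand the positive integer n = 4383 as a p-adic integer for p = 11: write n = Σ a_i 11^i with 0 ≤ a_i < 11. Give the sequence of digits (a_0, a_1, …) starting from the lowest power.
(a_0, a_1, …) = (5, 2, 3, 3)

Repeated division by 11 gives the digits low-to-high: 4383 = 5 + 2·11^1 + 3·11^2 + 3·11^3. Digit sequence: (5, 2, 3, 3).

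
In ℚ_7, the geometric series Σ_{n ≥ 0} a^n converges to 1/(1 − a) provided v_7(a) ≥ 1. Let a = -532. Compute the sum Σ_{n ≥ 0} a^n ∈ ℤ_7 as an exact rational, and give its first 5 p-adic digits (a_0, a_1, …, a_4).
Σ a^n = 1/(1 − a) = 1/533;  first 5 digits = (1, 1, 4, 5, 1)

v_7(a) = 1 ≥ 1, so the series converges in ℤ_7 to 1/(1 − a) = 1/(1 − (-532)) = 1/533. Expand this rational in ℤ_7: compute digits iteratively via d_i = x_i mod 7, x_{i+1} = (x_i − d_i)/7. The first 5 digits are (1, 1, 4, 5, 1).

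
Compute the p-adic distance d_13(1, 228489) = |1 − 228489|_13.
d_13(1, 228489) = 1/28561

Step 1 — x − y = 1 − 228489 = -228488. Step 2 — v_13(-228488) = 4 (factor: -228488 = −(13^4 · 8); the sign does not affect v_p). Step 3 — |x − y|_13 = 13^{-4} = 1/28561.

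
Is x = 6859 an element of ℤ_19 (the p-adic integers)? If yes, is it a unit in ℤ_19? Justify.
x ∈ ℤ_19 but not a unit; v_19(x) = 3 > 0

ℤ_19 = {x ∈ ℚ_19 : v_19(x) ≥ 0} and ℤ_19^× = {x ∈ ℤ_19 : v_19(x) = 0}. Here v_19(6859) = v_19(num) − v_19(den) = 3; compare against these criteria.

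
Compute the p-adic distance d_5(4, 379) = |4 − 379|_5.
d_5(4, 379) = 1/125

Step 1 — x − y = 4 − 379 = -375. Step 2 — v_5(-375) = 3 (factor: -375 = −(5^3 · 3); the sign does not affect v_p). Step 3 — |x − y|_5 = 5^{-3} = 1/125.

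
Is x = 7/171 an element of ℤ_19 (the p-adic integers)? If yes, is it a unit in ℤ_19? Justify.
x ∉ ℤ_19 (v_19(x) = -1 < 0)

ℤ_19 = {x ∈ ℚ_19 : v_19(x) ≥ 0} and ℤ_19^× = {x ∈ ℤ_19 : v_19(x) = 0}. Here v_19(7/171) = v_19(num) − v_19(den) = -1; compare against these criteria.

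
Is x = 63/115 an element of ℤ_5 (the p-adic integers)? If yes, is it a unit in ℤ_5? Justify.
x ∉ ℤ_5 (v_5(x) = -1 < 0)

ℤ_5 = {x ∈ ℚ_5 : v_5(x) ≥ 0} and ℤ_5^× = {x ∈ ℤ_5 : v_5(x) = 0}. Here v_5(63/115) = v_5(num) − v_5(den) = -1; compare against these criteria.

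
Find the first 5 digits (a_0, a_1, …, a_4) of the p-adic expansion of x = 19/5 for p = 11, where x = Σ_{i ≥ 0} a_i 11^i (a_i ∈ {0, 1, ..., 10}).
(a_0, …, a_4) = (6, 2, 2, 2, 2)

v_11(19/5) = 0 (numerator and denominator both coprime to 11), so x ∈ ℤ_11^×. Compute digits iteratively via a_i = x_i mod 11, x_{i+1} = (x_i − a_i)/11, with x_0 = x:
  x_0 = 19/5;  a_0 = 6;  x_1 = (x_0 − 6)/11 = -1/5
  x_1 = -1/5;  a_1 = 2;  x_2 = (x_1 − 2)/11 = -1/5
  x_2 = -1/5;  a_2 = 2;  x_3 = (x_2 − 2)/11 = -1/5
  x_3 = -1/5;  a_3 = 2;  x_4 = (x_3 − 2)/11 = -1/5
  x_4 = -1/5;  a_4 = 2;  x_5 = (x_4 − 2)/11 = -1/5
Digits: (6, 2, 2, 2, 2).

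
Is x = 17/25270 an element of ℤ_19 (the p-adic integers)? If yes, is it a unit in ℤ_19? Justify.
x ∉ ℤ_19 (v_19(x) = -2 < 0)

ℤ_19 = {x ∈ ℚ_19 : v_19(x) ≥ 0} and ℤ_19^× = {x ∈ ℤ_19 : v_19(x) = 0}. Here v_19(17/25270) = v_19(num) − v_19(den) = -2; compare against these criteria.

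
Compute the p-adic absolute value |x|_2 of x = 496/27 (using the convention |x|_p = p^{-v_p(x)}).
|496/27|_2 = 1/16

Step 1 — compute v_2(x) by factoring powers of 2 out of the numerator and denominator: v_2(496/27) = 4. Step 2 — apply |x|_p = p^{-v_p(x)} = 2^{-4} = 1/16.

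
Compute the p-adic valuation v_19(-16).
v_19(-16) = 0

v_19(n) is the largest exponent k such that 19^k divides n. Factor out: -16 = -19^0 · 16. (Sign doesn't affect v_p.) So v_19(-16) = 0.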